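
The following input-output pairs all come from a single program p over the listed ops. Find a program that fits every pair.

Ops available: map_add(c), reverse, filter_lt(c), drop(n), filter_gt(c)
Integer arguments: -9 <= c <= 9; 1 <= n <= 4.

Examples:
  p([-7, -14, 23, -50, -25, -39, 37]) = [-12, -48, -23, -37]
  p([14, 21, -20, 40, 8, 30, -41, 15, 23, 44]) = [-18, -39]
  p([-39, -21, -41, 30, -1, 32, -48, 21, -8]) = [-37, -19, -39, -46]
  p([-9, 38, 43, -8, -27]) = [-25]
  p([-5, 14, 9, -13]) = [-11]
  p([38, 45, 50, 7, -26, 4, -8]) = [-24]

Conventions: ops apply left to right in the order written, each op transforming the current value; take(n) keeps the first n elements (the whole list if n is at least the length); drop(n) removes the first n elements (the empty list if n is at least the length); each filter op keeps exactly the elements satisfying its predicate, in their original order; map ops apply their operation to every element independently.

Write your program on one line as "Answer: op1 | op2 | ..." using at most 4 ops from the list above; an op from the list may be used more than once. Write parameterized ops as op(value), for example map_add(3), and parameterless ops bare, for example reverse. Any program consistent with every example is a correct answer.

reverse | map_add(2) | filter_lt(-7) | reverse

Check, running the answer program on each example:
  [-7, -14, 23, -50, -25, -39, 37] -> [37, -39, -25, -50, 23, -14, -7] -> [39, -37, -23, -48, 25, -12, -5] -> [-37, -23, -48, -12] -> [-12, -48, -23, -37]
  [14, 21, -20, 40, 8, 30, -41, 15, 23, 44] -> [44, 23, 15, -41, 30, 8, 40, -20, 21, 14] -> [46, 25, 17, -39, 32, 10, 42, -18, 23, 16] -> [-39, -18] -> [-18, -39]
  [-39, -21, -41, 30, -1, 32, -48, 21, -8] -> [-8, 21, -48, 32, -1, 30, -41, -21, -39] -> [-6, 23, -46, 34, 1, 32, -39, -19, -37] -> [-46, -39, -19, -37] -> [-37, -19, -39, -46]
  [-9, 38, 43, -8, -27] -> [-27, -8, 43, 38, -9] -> [-25, -6, 45, 40, -7] -> [-25] -> [-25]
  [-5, 14, 9, -13] -> [-13, 9, 14, -5] -> [-11, 11, 16, -3] -> [-11] -> [-11]
  [38, 45, 50, 7, -26, 4, -8] -> [-8, 4, -26, 7, 50, 45, 38] -> [-6, 6, -24, 9, 52, 47, 40] -> [-24] -> [-24]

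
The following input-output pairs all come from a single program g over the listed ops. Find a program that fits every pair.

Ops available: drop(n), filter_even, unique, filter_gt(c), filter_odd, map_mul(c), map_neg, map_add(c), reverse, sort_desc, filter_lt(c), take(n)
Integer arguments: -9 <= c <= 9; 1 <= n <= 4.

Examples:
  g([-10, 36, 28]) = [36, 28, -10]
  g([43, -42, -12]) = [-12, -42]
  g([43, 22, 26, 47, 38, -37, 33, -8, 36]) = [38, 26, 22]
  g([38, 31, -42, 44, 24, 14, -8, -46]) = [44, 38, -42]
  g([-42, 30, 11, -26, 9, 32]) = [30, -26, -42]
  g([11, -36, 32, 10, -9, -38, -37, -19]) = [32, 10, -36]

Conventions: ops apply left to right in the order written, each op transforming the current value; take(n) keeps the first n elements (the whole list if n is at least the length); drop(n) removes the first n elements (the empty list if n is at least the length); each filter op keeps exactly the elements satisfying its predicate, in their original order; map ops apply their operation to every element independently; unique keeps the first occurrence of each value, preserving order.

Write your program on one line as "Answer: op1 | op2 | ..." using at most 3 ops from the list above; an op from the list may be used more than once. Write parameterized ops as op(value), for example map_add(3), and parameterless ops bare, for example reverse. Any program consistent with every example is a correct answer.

filter_even | take(3) | sort_desc

Check, running the answer program on each example:
  [-10, 36, 28] -> [-10, 36, 28] -> [-10, 36, 28] -> [36, 28, -10]
  [43, -42, -12] -> [-42, -12] -> [-42, -12] -> [-12, -42]
  [43, 22, 26, 47, 38, -37, 33, -8, 36] -> [22, 26, 38, -8, 36] -> [22, 26, 38] -> [38, 26, 22]
  [38, 31, -42, 44, 24, 14, -8, -46] -> [38, -42, 44, 24, 14, -8, -46] -> [38, -42, 44] -> [44, 38, -42]
  [-42, 30, 11, -26, 9, 32] -> [-42, 30, -26, 32] -> [-42, 30, -26] -> [30, -26, -42]
  [11, -36, 32, 10, -9, -38, -37, -19] -> [-36, 32, 10, -38] -> [-36, 32, 10] -> [32, 10, -36]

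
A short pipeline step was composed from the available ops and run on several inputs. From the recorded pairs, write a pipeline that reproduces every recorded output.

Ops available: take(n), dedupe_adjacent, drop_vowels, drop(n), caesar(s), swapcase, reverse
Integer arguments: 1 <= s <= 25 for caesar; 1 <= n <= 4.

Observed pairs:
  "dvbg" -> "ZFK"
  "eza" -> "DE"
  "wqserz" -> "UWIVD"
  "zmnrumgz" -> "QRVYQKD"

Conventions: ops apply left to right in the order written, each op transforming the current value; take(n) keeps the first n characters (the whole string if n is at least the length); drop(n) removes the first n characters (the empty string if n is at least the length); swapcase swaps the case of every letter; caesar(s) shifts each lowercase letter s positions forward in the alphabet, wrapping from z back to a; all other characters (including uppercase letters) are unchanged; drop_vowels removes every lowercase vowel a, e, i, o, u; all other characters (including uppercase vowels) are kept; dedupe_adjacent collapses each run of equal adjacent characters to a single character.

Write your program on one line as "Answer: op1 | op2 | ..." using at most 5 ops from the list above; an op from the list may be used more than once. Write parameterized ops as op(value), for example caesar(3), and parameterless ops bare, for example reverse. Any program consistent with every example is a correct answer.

caesar(5) | caesar(25) | drop(1) | swapcase

Check, running the answer program on each example:
  "dvbg" -> "iagl" -> "hzfk" -> "zfk" -> "ZFK"
  "eza" -> "jef" -> "ide" -> "de" -> "DE"
  "wqserz" -> "bvxjwe" -> "auwivd" -> "uwivd" -> "UWIVD"
  "zmnrumgz" -> "erswzrle" -> "dqrvyqkd" -> "qrvyqkd" -> "QRVYQKD"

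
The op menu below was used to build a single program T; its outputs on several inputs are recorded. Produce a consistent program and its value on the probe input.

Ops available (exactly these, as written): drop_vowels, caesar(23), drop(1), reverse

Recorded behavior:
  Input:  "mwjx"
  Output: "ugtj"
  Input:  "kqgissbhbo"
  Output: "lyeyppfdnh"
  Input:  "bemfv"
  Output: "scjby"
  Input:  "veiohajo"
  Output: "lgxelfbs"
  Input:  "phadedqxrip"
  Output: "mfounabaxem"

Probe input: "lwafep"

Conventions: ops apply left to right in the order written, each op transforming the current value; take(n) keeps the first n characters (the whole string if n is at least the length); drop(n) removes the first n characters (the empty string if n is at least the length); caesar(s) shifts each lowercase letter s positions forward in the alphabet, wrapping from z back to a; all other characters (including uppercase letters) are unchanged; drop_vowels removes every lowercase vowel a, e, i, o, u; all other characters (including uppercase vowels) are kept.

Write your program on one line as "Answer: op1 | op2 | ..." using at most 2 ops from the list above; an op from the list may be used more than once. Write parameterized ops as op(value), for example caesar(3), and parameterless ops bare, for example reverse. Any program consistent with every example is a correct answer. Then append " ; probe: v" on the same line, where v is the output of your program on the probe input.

reverse | caesar(23) ; probe: "mbcxti"

Check, running the answer program on each example:
  "mwjx" -> "xjwm" -> "ugtj"
  "kqgissbhbo" -> "obhbssigqk" -> "lyeyppfdnh"
  "bemfv" -> "vfmeb" -> "scjby"
  "veiohajo" -> "ojahoiev" -> "lgxelfbs"
  "phadedqxrip" -> "pirxqdedahp" -> "mfounabaxem"
  probe: "lwafep" -> "pefawl" -> "mbcxti"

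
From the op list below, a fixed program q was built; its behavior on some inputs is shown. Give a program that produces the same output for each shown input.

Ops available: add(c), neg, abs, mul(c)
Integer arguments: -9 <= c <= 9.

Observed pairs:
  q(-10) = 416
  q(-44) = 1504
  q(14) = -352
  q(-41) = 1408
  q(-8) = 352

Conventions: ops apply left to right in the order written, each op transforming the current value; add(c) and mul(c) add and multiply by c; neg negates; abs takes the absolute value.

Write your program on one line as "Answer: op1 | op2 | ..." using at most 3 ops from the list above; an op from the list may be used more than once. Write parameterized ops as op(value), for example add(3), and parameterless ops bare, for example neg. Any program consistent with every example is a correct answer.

add(-3) | mul(8) | mul(-4)

Check, running the answer program on each example:
  -10 -> -13 -> -104 -> 416
  -44 -> -47 -> -376 -> 1504
  14 -> 11 -> 88 -> -352
  -41 -> -44 -> -352 -> 1408
  -8 -> -11 -> -88 -> 352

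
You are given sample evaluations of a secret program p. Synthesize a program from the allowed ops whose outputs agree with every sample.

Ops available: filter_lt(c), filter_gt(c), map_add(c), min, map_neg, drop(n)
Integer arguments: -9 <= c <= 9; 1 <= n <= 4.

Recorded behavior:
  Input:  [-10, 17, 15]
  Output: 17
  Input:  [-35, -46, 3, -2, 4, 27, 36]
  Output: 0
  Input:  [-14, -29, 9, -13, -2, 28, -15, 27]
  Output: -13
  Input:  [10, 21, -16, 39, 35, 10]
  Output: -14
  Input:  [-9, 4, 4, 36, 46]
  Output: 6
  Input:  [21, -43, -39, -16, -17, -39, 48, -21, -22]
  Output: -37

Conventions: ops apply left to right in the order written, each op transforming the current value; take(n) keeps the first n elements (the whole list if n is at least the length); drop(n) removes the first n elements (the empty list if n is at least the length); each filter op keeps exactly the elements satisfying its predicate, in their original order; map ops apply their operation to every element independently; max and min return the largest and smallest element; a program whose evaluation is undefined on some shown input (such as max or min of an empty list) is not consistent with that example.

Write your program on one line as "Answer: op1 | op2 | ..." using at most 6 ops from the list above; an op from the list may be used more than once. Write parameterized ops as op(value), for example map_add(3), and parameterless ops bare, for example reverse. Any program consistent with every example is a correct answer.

map_add(5) | drop(2) | map_neg | map_add(3) | map_neg | min

Check, running the answer program on each example:
  [-10, 17, 15] -> [-5, 22, 20] -> [20] -> [-20] -> [-17] -> [17] -> 17
  [-35, -46, 3, -2, 4, 27, 36] -> [-30, -41, 8, 3, 9, 32, 41] -> [8, 3, 9, 32, 41] -> [-8, -3, -9, -32, -41] -> [-5, 0, -6, -29, -38] -> [5, 0, 6, 29, 38] -> 0
  [-14, -29, 9, -13, -2, 28, -15, 27] -> [-9, -24, 14, -8, 3, 33, -10, 32] -> [14, -8, 3, 33, -10, 32] -> [-14, 8, -3, -33, 10, -32] -> [-11, 11, 0, -30, 13, -29] -> [11, -11, 0, 30, -13, 29] -> -13
  [10, 21, -16, 39, 35, 10] -> [15, 26, -11, 44, 40, 15] -> [-11, 44, 40, 15] -> [11, -44, -40, -15] -> [14, -41, -37, -12] -> [-14, 41, 37, 12] -> -14
  [-9, 4, 4, 36, 46] -> [-4, 9, 9, 41, 51] -> [9, 41, 51] -> [-9, -41, -51] -> [-6, -38, -48] -> [6, 38, 48] -> 6
  [21, -43, -39, -16, -17, -39, 48, -21, -22] -> [26, -38, -34, -11, -12, -34, 53, -16, -17] -> [-34, -11, -12, -34, 53, -16, -17] -> [34, 11, 12, 34, -53, 16, 17] -> [37, 14, 15, 37, -50, 19, 20] -> [-37, -14, -15, -37, 50, -19, -20] -> -37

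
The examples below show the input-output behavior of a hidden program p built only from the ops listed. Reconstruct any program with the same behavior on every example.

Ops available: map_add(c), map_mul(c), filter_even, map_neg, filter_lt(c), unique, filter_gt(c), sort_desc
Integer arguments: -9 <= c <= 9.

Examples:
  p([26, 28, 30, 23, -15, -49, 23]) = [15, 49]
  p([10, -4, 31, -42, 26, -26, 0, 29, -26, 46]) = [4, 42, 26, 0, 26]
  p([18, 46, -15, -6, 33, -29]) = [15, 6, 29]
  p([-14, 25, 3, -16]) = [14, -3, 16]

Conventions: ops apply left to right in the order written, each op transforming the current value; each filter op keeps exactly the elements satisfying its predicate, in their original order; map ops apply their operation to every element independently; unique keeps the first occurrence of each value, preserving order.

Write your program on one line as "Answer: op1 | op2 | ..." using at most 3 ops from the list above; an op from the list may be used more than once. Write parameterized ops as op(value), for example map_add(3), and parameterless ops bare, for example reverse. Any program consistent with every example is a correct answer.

filter_lt(8) | map_neg

Check, running the answer program on each example:
  [26, 28, 30, 23, -15, -49, 23] -> [-15, -49] -> [15, 49]
  [10, -4, 31, -42, 26, -26, 0, 29, -26, 46] -> [-4, -42, -26, 0, -26] -> [4, 42, 26, 0, 26]
  [18, 46, -15, -6, 33, -29] -> [-15, -6, -29] -> [15, 6, 29]
  [-14, 25, 3, -16] -> [-14, 3, -16] -> [14, -3, 16]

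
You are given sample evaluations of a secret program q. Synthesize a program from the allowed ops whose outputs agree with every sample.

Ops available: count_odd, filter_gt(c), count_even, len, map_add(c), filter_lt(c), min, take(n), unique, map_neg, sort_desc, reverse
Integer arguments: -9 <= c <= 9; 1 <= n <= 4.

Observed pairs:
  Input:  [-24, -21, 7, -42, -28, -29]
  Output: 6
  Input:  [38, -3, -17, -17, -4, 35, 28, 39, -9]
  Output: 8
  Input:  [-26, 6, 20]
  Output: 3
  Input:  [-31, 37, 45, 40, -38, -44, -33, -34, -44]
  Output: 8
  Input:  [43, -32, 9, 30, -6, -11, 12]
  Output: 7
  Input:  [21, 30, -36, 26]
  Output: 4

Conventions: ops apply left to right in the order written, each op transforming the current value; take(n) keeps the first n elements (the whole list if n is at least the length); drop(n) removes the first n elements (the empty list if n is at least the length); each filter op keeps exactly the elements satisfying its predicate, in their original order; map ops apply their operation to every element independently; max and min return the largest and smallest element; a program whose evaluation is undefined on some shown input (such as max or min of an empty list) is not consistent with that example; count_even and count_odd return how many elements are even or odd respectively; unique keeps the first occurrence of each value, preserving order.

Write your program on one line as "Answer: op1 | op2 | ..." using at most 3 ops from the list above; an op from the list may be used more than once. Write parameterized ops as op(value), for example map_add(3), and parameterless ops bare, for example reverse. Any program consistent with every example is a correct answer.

unique | len

Check, running the answer program on each example:
  [-24, -21, 7, -42, -28, -29] -> [-24, -21, 7, -42, -28, -29] -> 6
  [38, -3, -17, -17, -4, 35, 28, 39, -9] -> [38, -3, -17, -4, 35, 28, 39, -9] -> 8
  [-26, 6, 20] -> [-26, 6, 20] -> 3
  [-31, 37, 45, 40, -38, -44, -33, -34, -44] -> [-31, 37, 45, 40, -38, -44, -33, -34] -> 8
  [43, -32, 9, 30, -6, -11, 12] -> [43, -32, 9, 30, -6, -11, 12] -> 7
  [21, 30, -36, 26] -> [21, 30, -36, 26] -> 4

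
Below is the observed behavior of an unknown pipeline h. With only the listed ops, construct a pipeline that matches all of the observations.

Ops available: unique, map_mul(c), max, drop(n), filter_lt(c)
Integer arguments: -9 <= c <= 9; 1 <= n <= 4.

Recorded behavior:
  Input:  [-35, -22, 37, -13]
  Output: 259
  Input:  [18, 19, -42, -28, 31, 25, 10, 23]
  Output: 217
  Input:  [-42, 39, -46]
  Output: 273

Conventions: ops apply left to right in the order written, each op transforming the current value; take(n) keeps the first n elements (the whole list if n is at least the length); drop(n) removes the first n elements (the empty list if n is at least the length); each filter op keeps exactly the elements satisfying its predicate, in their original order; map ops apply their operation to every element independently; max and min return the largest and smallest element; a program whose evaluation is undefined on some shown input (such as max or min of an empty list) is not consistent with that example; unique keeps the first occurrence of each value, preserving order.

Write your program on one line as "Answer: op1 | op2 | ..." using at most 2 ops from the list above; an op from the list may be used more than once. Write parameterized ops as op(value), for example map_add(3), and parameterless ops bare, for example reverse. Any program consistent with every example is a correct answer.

map_mul(7) | max

Check, running the answer program on each example:
  [-35, -22, 37, -13] -> [-245, -154, 259, -91] -> 259
  [18, 19, -42, -28, 31, 25, 10, 23] -> [126, 133, -294, -196, 217, 175, 70, 161] -> 217
  [-42, 39, -46] -> [-294, 273, -322] -> 273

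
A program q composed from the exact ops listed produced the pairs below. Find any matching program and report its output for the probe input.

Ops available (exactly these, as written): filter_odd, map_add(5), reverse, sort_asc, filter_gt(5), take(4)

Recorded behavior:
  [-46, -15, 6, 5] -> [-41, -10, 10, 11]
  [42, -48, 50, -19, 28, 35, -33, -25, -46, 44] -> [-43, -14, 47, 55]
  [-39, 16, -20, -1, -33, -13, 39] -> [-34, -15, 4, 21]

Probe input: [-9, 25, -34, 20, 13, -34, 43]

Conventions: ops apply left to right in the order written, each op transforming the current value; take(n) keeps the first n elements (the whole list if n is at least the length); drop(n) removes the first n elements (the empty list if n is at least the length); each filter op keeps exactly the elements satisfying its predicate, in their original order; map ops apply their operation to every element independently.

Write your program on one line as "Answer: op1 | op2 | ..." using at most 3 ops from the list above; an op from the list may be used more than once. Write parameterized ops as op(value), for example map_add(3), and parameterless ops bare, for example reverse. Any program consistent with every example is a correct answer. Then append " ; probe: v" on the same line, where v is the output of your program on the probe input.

take(4) | map_add(5) | sort_asc ; probe: [-29, -4, 25, 30]

Check, running the answer program on each example:
  [-46, -15, 6, 5] -> [-46, -15, 6, 5] -> [-41, -10, 11, 10] -> [-41, -10, 10, 11]
  [42, -48, 50, -19, 28, 35, -33, -25, -46, 44] -> [42, -48, 50, -19] -> [47, -43, 55, -14] -> [-43, -14, 47, 55]
  [-39, 16, -20, -1, -33, -13, 39] -> [-39, 16, -20, -1] -> [-34, 21, -15, 4] -> [-34, -15, 4, 21]
  probe: [-9, 25, -34, 20, 13, -34, 43] -> [-9, 25, -34, 20] -> [-4, 30, -29, 25] -> [-29, -4, 25, 30]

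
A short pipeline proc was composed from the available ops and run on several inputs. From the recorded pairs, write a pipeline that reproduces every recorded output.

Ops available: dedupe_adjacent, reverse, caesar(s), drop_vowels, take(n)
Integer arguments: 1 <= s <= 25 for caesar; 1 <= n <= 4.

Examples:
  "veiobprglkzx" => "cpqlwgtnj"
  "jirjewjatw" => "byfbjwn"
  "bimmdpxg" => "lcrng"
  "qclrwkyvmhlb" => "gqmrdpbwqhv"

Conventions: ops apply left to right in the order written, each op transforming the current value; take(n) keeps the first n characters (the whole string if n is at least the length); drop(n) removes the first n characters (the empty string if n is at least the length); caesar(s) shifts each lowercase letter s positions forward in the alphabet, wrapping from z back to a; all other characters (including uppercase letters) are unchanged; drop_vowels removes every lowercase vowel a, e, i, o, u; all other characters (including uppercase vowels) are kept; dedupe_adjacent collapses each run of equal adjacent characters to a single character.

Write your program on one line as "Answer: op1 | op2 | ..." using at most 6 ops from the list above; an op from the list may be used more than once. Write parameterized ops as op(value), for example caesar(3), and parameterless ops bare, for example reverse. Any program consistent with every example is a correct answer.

caesar(19) | caesar(12) | dedupe_adjacent | drop_vowels | reverse

Check, running the answer program on each example:
  "veiobprglkzx" -> "oxbhuikzedsq" -> "ajntguwlqpec" -> "ajntguwlqpec" -> "jntgwlqpc" -> "cpqlwgtnj"
  "jirjewjatw" -> "cbkcxpctmp" -> "onwojbofyb" -> "onwojbofyb" -> "nwjbfyb" -> "byfbjwn"
  "bimmdpxg" -> "ubffwiqz" -> "gnrriucl" -> "gnriucl" -> "gnrcl" -> "lcrng"
  "qclrwkyvmhlb" -> "jvekpdrofaeu" -> "vhqwbpdarmqg" -> "vhqwbpdarmqg" -> "vhqwbpdrmqg" -> "gqmrdpbwqhv"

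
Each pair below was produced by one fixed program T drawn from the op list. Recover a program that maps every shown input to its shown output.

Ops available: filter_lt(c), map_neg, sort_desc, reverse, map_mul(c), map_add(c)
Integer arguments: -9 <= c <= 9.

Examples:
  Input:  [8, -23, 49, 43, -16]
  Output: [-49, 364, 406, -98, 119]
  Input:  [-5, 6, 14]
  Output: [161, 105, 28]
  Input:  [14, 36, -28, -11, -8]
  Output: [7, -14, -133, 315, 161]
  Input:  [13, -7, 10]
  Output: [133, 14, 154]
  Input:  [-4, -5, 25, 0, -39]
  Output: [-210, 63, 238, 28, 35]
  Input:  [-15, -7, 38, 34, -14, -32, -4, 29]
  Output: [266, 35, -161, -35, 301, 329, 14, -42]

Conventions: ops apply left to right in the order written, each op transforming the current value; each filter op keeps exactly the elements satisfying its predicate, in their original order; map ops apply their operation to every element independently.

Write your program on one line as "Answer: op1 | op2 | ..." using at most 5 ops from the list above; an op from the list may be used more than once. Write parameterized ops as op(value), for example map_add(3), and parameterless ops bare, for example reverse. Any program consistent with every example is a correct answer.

map_neg | map_add(-9) | map_neg | map_mul(7) | reverse

Check, running the answer program on each example:
  [8, -23, 49, 43, -16] -> [-8, 23, -49, -43, 16] -> [-17, 14, -58, -52, 7] -> [17, -14, 58, 52, -7] -> [119, -98, 406, 364, -49] -> [-49, 364, 406, -98, 119]
  [-5, 6, 14] -> [5, -6, -14] -> [-4, -15, -23] -> [4, 15, 23] -> [28, 105, 161] -> [161, 105, 28]
  [14, 36, -28, -11, -8] -> [-14, -36, 28, 11, 8] -> [-23, -45, 19, 2, -1] -> [23, 45, -19, -2, 1] -> [161, 315, -133, -14, 7] -> [7, -14, -133, 315, 161]
  [13, -7, 10] -> [-13, 7, -10] -> [-22, -2, -19] -> [22, 2, 19] -> [154, 14, 133] -> [133, 14, 154]
  [-4, -5, 25, 0, -39] -> [4, 5, -25, 0, 39] -> [-5, -4, -34, -9, 30] -> [5, 4, 34, 9, -30] -> [35, 28, 238, 63, -210] -> [-210, 63, 238, 28, 35]
  [-15, -7, 38, 34, -14, -32, -4, 29] -> [15, 7, -38, -34, 14, 32, 4, -29] -> [6, -2, -47, -43, 5, 23, -5, -38] -> [-6, 2, 47, 43, -5, -23, 5, 38] -> [-42, 14, 329, 301, -35, -161, 35, 266] -> [266, 35, -161, -35, 301, 329, 14, -42]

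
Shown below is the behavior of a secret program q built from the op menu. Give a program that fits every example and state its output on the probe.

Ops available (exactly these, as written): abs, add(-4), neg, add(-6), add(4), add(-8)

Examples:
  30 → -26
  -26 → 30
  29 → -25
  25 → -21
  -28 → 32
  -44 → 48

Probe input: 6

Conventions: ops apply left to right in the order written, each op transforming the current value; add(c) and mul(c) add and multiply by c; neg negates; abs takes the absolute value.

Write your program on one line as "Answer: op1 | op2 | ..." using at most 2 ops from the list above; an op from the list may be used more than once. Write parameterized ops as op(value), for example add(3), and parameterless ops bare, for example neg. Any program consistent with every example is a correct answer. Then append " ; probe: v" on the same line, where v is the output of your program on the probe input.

add(-4) | neg ; probe: -2

Check, running the answer program on each example:
  30 -> 26 -> -26
  -26 -> -30 -> 30
  29 -> 25 -> -25
  25 -> 21 -> -21
  -28 -> -32 -> 32
  -44 -> -48 -> 48
  probe: 6 -> 2 -> -2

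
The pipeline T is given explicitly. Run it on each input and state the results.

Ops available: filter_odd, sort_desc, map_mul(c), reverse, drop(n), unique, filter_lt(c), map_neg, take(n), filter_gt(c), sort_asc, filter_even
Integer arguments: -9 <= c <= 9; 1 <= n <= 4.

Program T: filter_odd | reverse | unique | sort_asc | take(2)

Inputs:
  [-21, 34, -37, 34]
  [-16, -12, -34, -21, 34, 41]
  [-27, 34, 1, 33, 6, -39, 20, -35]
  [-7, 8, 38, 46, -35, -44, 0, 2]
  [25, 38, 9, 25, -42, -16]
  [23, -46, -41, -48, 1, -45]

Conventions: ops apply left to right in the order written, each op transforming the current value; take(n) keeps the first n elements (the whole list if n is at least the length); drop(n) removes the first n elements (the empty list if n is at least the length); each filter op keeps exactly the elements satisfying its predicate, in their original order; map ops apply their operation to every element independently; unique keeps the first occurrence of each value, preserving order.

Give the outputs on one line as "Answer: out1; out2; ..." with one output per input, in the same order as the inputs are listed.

[-37, -21]; [-21, 41]; [-39, -35]; [-35, -7]; [9, 25]; [-45, -41]

Execution, op by op:
  [-21, 34, -37, 34] -> [-21, -37] -> [-37, -21] -> [-37, -21] -> [-37, -21] -> [-37, -21]
  [-16, -12, -34, -21, 34, 41] -> [-21, 41] -> [41, -21] -> [41, -21] -> [-21, 41] -> [-21, 41]
  [-27, 34, 1, 33, 6, -39, 20, -35] -> [-27, 1, 33, -39, -35] -> [-35, -39, 33, 1, -27] -> [-35, -39, 33, 1, -27] -> [-39, -35, -27, 1, 33] -> [-39, -35]
  [-7, 8, 38, 46, -35, -44, 0, 2] -> [-7, -35] -> [-35, -7] -> [-35, -7] -> [-35, -7] -> [-35, -7]
  [25, 38, 9, 25, -42, -16] -> [25, 9, 25] -> [25, 9, 25] -> [25, 9] -> [9, 25] -> [9, 25]
  [23, -46, -41, -48, 1, -45] -> [23, -41, 1, -45] -> [-45, 1, -41, 23] -> [-45, 1, -41, 23] -> [-45, -41, 1, 23] -> [-45, -41]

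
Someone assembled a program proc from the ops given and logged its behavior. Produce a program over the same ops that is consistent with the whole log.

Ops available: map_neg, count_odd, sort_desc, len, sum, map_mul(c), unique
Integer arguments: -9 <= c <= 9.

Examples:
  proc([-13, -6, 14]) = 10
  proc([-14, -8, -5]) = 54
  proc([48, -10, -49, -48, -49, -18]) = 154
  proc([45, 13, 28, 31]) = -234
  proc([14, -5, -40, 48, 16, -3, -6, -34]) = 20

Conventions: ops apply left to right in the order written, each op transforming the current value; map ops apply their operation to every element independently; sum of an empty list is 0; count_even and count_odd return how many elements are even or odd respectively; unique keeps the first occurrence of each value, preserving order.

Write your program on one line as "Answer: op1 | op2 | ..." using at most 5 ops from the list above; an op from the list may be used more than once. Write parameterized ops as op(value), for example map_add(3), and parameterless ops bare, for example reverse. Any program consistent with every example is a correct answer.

map_neg | map_mul(2) | unique | sort_desc | sum

Check, running the answer program on each example:
  [-13, -6, 14] -> [13, 6, -14] -> [26, 12, -28] -> [26, 12, -28] -> [26, 12, -28] -> 10
  [-14, -8, -5] -> [14, 8, 5] -> [28, 16, 10] -> [28, 16, 10] -> [28, 16, 10] -> 54
  [48, -10, -49, -48, -49, -18] -> [-48, 10, 49, 48, 49, 18] -> [-96, 20, 98, 96, 98, 36] -> [-96, 20, 98, 96, 36] -> [98, 96, 36, 20, -96] -> 154
  [45, 13, 28, 31] -> [-45, -13, -28, -31] -> [-90, -26, -56, -62] -> [-90, -26, -56, -62] -> [-26, -56, -62, -90] -> -234
  [14, -5, -40, 48, 16, -3, -6, -34] -> [-14, 5, 40, -48, -16, 3, 6, 34] -> [-28, 10, 80, -96, -32, 6, 12, 68] -> [-28, 10, 80, -96, -32, 6, 12, 68] -> [80, 68, 12, 10, 6, -28, -32, -96] -> 20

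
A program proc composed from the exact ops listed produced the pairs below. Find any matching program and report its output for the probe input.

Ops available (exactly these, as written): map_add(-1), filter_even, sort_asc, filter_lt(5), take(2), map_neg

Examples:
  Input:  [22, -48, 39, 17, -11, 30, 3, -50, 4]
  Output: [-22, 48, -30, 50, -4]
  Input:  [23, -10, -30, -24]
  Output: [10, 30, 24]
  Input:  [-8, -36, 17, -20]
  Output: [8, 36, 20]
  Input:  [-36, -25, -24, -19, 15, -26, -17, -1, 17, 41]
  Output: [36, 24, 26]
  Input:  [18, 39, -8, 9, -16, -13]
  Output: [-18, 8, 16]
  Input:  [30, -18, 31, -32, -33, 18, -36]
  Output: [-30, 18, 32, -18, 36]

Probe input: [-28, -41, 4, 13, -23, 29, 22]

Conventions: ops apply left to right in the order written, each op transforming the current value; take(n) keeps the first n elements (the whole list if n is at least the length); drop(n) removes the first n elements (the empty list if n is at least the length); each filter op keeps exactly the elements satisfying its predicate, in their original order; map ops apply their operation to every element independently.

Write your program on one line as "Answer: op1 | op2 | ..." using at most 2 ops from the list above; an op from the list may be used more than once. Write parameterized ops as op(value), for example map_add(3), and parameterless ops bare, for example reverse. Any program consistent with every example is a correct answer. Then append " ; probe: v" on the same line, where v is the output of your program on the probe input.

map_neg | filter_even ; probe: [28, -4, -22]

Check, running the answer program on each example:
  [22, -48, 39, 17, -11, 30, 3, -50, 4] -> [-22, 48, -39, -17, 11, -30, -3, 50, -4] -> [-22, 48, -30, 50, -4]
  [23, -10, -30, -24] -> [-23, 10, 30, 24] -> [10, 30, 24]
  [-8, -36, 17, -20] -> [8, 36, -17, 20] -> [8, 36, 20]
  [-36, -25, -24, -19, 15, -26, -17, -1, 17, 41] -> [36, 25, 24, 19, -15, 26, 17, 1, -17, -41] -> [36, 24, 26]
  [18, 39, -8, 9, -16, -13] -> [-18, -39, 8, -9, 16, 13] -> [-18, 8, 16]
  [30, -18, 31, -32, -33, 18, -36] -> [-30, 18, -31, 32, 33, -18, 36] -> [-30, 18, 32, -18, 36]
  probe: [-28, -41, 4, 13, -23, 29, 22] -> [28, 41, -4, -13, 23, -29, -22] -> [28, -4, -22]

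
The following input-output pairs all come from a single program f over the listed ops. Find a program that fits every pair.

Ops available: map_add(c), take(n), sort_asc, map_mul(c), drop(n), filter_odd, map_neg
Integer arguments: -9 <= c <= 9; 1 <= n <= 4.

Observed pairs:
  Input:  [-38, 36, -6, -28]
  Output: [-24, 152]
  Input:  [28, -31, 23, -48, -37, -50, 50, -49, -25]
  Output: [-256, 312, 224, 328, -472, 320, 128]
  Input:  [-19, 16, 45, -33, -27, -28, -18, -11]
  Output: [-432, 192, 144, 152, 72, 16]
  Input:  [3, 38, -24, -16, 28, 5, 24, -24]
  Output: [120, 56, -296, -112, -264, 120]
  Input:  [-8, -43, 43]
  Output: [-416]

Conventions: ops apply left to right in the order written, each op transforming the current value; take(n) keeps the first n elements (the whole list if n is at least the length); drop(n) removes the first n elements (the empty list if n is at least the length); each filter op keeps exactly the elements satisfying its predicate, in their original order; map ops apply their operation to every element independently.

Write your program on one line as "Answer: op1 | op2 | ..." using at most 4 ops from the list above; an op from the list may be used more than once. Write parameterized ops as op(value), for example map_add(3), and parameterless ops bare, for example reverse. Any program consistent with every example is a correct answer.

map_add(9) | map_neg | map_mul(8) | drop(2)

Check, running the answer program on each example:
  [-38, 36, -6, -28] -> [-29, 45, 3, -19] -> [29, -45, -3, 19] -> [232, -360, -24, 152] -> [-24, 152]
  [28, -31, 23, -48, -37, -50, 50, -49, -25] -> [37, -22, 32, -39, -28, -41, 59, -40, -16] -> [-37, 22, -32, 39, 28, 41, -59, 40, 16] -> [-296, 176, -256, 312, 224, 328, -472, 320, 128] -> [-256, 312, 224, 328, -472, 320, 128]
  [-19, 16, 45, -33, -27, -28, -18, -11] -> [-10, 25, 54, -24, -18, -19, -9, -2] -> [10, -25, -54, 24, 18, 19, 9, 2] -> [80, -200, -432, 192, 144, 152, 72, 16] -> [-432, 192, 144, 152, 72, 16]
  [3, 38, -24, -16, 28, 5, 24, -24] -> [12, 47, -15, -7, 37, 14, 33, -15] -> [-12, -47, 15, 7, -37, -14, -33, 15] -> [-96, -376, 120, 56, -296, -112, -264, 120] -> [120, 56, -296, -112, -264, 120]
  [-8, -43, 43] -> [1, -34, 52] -> [-1, 34, -52] -> [-8, 272, -416] -> [-416]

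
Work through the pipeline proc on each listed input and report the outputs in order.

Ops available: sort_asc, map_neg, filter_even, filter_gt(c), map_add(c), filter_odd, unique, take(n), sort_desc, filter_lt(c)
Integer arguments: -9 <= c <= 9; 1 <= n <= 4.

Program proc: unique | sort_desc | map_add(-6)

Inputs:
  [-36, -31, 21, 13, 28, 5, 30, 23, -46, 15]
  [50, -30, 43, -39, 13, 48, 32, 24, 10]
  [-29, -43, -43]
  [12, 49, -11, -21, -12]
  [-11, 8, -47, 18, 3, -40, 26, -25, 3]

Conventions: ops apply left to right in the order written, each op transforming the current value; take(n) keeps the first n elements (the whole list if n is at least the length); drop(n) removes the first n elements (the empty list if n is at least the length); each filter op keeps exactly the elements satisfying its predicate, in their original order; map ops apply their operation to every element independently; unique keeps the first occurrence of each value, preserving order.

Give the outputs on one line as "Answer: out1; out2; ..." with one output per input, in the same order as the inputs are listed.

[24, 22, 17, 15, 9, 7, -1, -37, -42, -52]; [44, 42, 37, 26, 18, 7, 4, -36, -45]; [-35, -49]; [43, 6, -17, -18, -27]; [20, 12, 2, -3, -17, -31, -46, -53]

Execution, op by op:
  [-36, -31, 21, 13, 28, 5, 30, 23, -46, 15] -> [-36, -31, 21, 13, 28, 5, 30, 23, -46, 15] -> [30, 28, 23, 21, 15, 13, 5, -31, -36, -46] -> [24, 22, 17, 15, 9, 7, -1, -37, -42, -52]
  [50, -30, 43, -39, 13, 48, 32, 24, 10] -> [50, -30, 43, -39, 13, 48, 32, 24, 10] -> [50, 48, 43, 32, 24, 13, 10, -30, -39] -> [44, 42, 37, 26, 18, 7, 4, -36, -45]
  [-29, -43, -43] -> [-29, -43] -> [-29, -43] -> [-35, -49]
  [12, 49, -11, -21, -12] -> [12, 49, -11, -21, -12] -> [49, 12, -11, -12, -21] -> [43, 6, -17, -18, -27]
  [-11, 8, -47, 18, 3, -40, 26, -25, 3] -> [-11, 8, -47, 18, 3, -40, 26, -25] -> [26, 18, 8, 3, -11, -25, -40, -47] -> [20, 12, 2, -3, -17, -31, -46, -53]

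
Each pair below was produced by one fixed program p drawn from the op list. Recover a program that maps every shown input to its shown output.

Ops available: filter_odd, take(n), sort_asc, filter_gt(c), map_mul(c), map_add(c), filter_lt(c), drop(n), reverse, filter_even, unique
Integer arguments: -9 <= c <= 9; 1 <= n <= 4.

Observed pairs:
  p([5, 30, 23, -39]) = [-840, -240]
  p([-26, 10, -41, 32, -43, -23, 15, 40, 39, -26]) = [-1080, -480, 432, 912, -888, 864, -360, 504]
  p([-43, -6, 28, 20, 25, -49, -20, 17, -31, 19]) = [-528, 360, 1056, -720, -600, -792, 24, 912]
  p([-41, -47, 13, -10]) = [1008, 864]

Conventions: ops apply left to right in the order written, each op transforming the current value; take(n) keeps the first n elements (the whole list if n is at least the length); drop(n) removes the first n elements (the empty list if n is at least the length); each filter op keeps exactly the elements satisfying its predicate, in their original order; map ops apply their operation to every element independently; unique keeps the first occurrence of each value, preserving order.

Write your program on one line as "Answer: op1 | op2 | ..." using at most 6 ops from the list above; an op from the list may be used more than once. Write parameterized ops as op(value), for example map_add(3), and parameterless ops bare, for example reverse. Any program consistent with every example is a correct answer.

map_add(5) | reverse | map_mul(-4) | drop(2) | map_mul(6)

Check, running the answer program on each example:
  [5, 30, 23, -39] -> [10, 35, 28, -34] -> [-34, 28, 35, 10] -> [136, -112, -140, -40] -> [-140, -40] -> [-840, -240]
  [-26, 10, -41, 32, -43, -23, 15, 40, 39, -26] -> [-21, 15, -36, 37, -38, -18, 20, 45, 44, -21] -> [-21, 44, 45, 20, -18, -38, 37, -36, 15, -21] -> [84, -176, -180, -80, 72, 152, -148, 144, -60, 84] -> [-180, -80, 72, 152, -148, 144, -60, 84] -> [-1080, -480, 432, 912, -888, 864, -360, 504]
  [-43, -6, 28, 20, 25, -49, -20, 17, -31, 19] -> [-38, -1, 33, 25, 30, -44, -15, 22, -26, 24] -> [24, -26, 22, -15, -44, 30, 25, 33, -1, -38] -> [-96, 104, -88, 60, 176, -120, -100, -132, 4, 152] -> [-88, 60, 176, -120, -100, -132, 4, 152] -> [-528, 360, 1056, -720, -600, -792, 24, 912]
  [-41, -47, 13, -10] -> [-36, -42, 18, -5] -> [-5, 18, -42, -36] -> [20, -72, 168, 144] -> [168, 144] -> [1008, 864]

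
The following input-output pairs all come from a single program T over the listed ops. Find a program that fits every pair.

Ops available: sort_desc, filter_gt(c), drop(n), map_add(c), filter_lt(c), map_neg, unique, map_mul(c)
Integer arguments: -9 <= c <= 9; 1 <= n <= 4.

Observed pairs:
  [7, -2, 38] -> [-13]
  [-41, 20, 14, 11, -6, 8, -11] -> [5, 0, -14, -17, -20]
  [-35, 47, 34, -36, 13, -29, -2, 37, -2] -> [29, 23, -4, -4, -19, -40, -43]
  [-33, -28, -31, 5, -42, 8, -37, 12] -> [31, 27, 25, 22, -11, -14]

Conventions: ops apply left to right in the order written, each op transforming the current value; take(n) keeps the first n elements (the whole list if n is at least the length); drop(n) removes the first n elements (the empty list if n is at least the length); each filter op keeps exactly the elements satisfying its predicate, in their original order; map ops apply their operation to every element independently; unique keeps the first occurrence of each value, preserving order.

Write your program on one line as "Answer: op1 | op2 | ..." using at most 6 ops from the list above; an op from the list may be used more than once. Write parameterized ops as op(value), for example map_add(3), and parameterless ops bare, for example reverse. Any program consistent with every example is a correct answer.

sort_desc | drop(1) | map_mul(-1) | sort_desc | map_add(-6) | drop(1)

Check, running the answer program on each example:
  [7, -2, 38] -> [38, 7, -2] -> [7, -2] -> [-7, 2] -> [2, -7] -> [-4, -13] -> [-13]
  [-41, 20, 14, 11, -6, 8, -11] -> [20, 14, 11, 8, -6, -11, -41] -> [14, 11, 8, -6, -11, -41] -> [-14, -11, -8, 6, 11, 41] -> [41, 11, 6, -8, -11, -14] -> [35, 5, 0, -14, -17, -20] -> [5, 0, -14, -17, -20]
  [-35, 47, 34, -36, 13, -29, -2, 37, -2] -> [47, 37, 34, 13, -2, -2, -29, -35, -36] -> [37, 34, 13, -2, -2, -29, -35, -36] -> [-37, -34, -13, 2, 2, 29, 35, 36] -> [36, 35, 29, 2, 2, -13, -34, -37] -> [30, 29, 23, -4, -4, -19, -40, -43] -> [29, 23, -4, -4, -19, -40, -43]
  [-33, -28, -31, 5, -42, 8, -37, 12] -> [12, 8, 5, -28, -31, -33, -37, -42] -> [8, 5, -28, -31, -33, -37, -42] -> [-8, -5, 28, 31, 33, 37, 42] -> [42, 37, 33, 31, 28, -5, -8] -> [36, 31, 27, 25, 22, -11, -14] -> [31, 27, 25, 22, -11, -14]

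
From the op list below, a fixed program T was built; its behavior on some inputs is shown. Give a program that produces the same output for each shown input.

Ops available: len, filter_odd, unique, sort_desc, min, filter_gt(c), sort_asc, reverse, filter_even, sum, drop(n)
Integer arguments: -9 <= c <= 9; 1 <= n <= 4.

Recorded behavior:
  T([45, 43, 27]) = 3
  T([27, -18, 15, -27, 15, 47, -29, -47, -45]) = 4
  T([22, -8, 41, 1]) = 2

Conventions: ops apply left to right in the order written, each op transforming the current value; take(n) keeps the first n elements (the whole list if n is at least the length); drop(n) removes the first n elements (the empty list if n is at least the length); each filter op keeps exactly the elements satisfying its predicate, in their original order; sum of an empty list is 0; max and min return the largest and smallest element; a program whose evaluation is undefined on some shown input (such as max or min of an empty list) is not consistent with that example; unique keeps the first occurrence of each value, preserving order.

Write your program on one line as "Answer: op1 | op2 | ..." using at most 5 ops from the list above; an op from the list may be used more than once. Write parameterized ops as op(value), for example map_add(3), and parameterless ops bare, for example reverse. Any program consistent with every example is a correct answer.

filter_gt(3) | sort_desc | sort_asc | len

Check, running the answer program on each example:
  [45, 43, 27] -> [45, 43, 27] -> [45, 43, 27] -> [27, 43, 45] -> 3
  [27, -18, 15, -27, 15, 47, -29, -47, -45] -> [27, 15, 15, 47] -> [47, 27, 15, 15] -> [15, 15, 27, 47] -> 4
  [22, -8, 41, 1] -> [22, 41] -> [41, 22] -> [22, 41] -> 2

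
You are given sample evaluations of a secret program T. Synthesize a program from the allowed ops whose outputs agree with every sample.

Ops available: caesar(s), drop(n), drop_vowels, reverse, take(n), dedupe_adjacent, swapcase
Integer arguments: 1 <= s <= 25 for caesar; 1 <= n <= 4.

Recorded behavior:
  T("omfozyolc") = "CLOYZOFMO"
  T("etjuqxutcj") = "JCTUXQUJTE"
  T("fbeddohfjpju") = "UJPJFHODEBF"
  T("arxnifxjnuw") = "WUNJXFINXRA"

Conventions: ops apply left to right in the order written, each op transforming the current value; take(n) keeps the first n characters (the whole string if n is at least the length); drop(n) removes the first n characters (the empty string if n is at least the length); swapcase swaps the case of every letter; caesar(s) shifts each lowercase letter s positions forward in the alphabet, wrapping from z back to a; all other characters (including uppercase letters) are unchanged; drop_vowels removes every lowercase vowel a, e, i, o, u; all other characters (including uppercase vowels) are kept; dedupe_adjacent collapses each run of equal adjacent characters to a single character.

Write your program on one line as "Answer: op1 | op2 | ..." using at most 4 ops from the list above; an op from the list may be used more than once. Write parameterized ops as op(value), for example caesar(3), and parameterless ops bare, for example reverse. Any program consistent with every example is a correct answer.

reverse | swapcase | dedupe_adjacent

Check, running the answer program on each example:
  "omfozyolc" -> "cloyzofmo" -> "CLOYZOFMO" -> "CLOYZOFMO"
  "etjuqxutcj" -> "jctuxqujte" -> "JCTUXQUJTE" -> "JCTUXQUJTE"
  "fbeddohfjpju" -> "ujpjfhoddebf" -> "UJPJFHODDEBF" -> "UJPJFHODEBF"
  "arxnifxjnuw" -> "wunjxfinxra" -> "WUNJXFINXRA" -> "WUNJXFINXRA"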